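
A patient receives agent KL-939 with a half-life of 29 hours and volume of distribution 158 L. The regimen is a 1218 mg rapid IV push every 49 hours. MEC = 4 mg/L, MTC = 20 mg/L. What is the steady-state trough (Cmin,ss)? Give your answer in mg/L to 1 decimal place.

3.5 mg/L

τ/t½ = 49/29 ≈ 1.6897, so fraction remaining f = (1/2)^(49/29) ≈ 0.3100.
At steady state, accumulation factor R = 1/(1 − e^(−kτ)) ≈ 1.4493.
Each bolus raises the concentration by D/Vd = 1218/158 ≈ 7.709 mg/L.
Cmax,ss = C₀/(1 − f) ≈ 7.709/0.6900 ≈ 11.172 mg/L.
One interval later, Cmin,ss = Cmax,ss·e^(−kτ) ≈ 11.172 × 0.3100 ≈ 3.463 mg/L.
Trough 3.5 mg/L vs MEC 4 mg/L: subtherapeutic.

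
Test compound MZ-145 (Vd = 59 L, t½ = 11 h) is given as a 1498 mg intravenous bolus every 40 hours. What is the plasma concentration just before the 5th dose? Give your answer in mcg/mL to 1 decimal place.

2.2 mcg/mL

f = (1/2)^(τ/t½) = (1/2)^(40/11) ≈ 0.0804.
C₀ = D/Vd = 1498/59 ≈ 25.390 mcg/mL.
Before the 5th dose, 4 doses have been given. Superposition: Cmin = C₀·(f + f² + … + f^4).
≈ 25.390 × (0.0804 + 0.0065 + 0.0005 + 0.0000) ≈ 25.390 × 0.0874 ≈ 2.219 mcg/mL.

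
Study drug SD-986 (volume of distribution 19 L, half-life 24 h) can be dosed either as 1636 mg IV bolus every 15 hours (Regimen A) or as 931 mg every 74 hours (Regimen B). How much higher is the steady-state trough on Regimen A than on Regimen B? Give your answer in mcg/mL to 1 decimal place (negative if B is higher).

Regimen A: f = (1/2)^(15/24) ≈ 0.6484; Cmin,ss = (1636/19)·f/(1−f) ≈ 158.790 mcg/mL.
Regimen B: f = (1/2)^(74/24) ≈ 0.1180; Cmin,ss = (931/19)·f/(1−f) ≈ 6.556 mcg/mL.
Difference ≈ 158.790 − 6.556 ≈ 152.234 mcg/mL.

152.2 mcg/mL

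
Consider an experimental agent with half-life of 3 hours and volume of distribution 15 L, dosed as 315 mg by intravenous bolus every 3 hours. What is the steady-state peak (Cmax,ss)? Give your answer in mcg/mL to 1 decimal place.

42.0 mcg/mL

τ = 3 h = 1 half-life, so f = (1/2)^1 = 0.5.
At steady state, R = 1/(1 − 0.5) = 2/1.
Single-dose peak C₀ = D/Vd = 315/15 = 21 mcg/mL.
Steady-state peak Cmax,ss = C₀·R = 21 × 2/1 ≈ 42.000 mcg/mL.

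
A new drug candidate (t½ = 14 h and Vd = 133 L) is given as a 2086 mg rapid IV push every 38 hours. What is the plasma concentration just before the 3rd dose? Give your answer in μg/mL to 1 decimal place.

f = (1/2)^(τ/t½) = (1/2)^(38/14) ≈ 0.1524.
C₀ = D/Vd = 2086/133 ≈ 15.684 μg/mL.
Before the 3rd dose, 2 doses have been given. Superposition: Cmin = C₀·(f + f²).
≈ 15.684 × (0.1524 + 0.0232) ≈ 15.684 × 0.1756 ≈ 2.754 μg/mL.

2.8 μg/mL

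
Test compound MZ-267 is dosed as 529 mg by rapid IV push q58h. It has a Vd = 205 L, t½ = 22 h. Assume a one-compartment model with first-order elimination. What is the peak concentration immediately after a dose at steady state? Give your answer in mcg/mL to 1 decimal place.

τ/t½ = 58/22 ≈ 2.6364, so fraction remaining f = (1/2)^(58/22) ≈ 0.1608.
Accumulation ratio R = 1/(1 − f) ≈ 1/0.8392 ≈ 1.1916.
Each bolus raises the concentration by D/Vd = 529/205 ≈ 2.580 mcg/mL.
Steady-state peak Cmax,ss = C₀·R ≈ 2.580 × 1.1916 ≈ 3.074 mcg/mL.

3.1 mcg/mL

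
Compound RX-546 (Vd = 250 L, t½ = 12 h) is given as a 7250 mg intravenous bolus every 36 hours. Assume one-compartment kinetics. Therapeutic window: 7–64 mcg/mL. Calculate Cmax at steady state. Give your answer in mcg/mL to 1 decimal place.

τ = 36 h = 3 half-lives, so f = (1/2)^3 = 0.125.
Accumulation ratio R = 1/(1 − f) = 1/0.875 = 8/7.
Single-dose peak C₀ = D/Vd = 7250/250 = 29 mcg/mL.
Steady-state peak Cmax,ss = C₀·R = 29 × 8/7 ≈ 33.143 mcg/mL.
Peak 33.1 mcg/mL vs MTC 64 mcg/mL: below toxic threshold.

33.1 mcg/mL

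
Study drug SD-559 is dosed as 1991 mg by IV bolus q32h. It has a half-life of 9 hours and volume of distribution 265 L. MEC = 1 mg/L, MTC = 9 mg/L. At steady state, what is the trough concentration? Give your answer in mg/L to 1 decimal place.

0.7 mg/L

τ/t½ = 32/9 ≈ 3.5556, so fraction remaining f = (1/2)^(32/9) ≈ 0.0850.
Single-dose peak C₀ = D/Vd = 1991/265 ≈ 7.513 mg/L.
Steady-state trough Cmin,ss = C₀·f/(1−f) ≈ 7.513 × 0.0850/0.9150 ≈ 0.698 mg/L.
Trough 0.7 mg/L vs MEC 1 mg/L: subtherapeutic.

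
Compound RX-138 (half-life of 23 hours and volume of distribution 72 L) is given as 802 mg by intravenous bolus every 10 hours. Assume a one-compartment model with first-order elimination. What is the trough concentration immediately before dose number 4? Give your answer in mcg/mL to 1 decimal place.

f = (1/2)^(τ/t½) = (1/2)^(10/23) ≈ 0.7398.
C₀ = D/Vd = 802/72 ≈ 11.139 mcg/mL.
Before the 4th dose, 3 doses have been given. Superposition: Cmin = C₀·(f + f² + … + f^3).
≈ 11.139 × (0.7398 + 0.5473 + 0.4049) ≈ 11.139 × 1.6920 ≈ 18.847 mcg/mL.

18.8 mcg/mL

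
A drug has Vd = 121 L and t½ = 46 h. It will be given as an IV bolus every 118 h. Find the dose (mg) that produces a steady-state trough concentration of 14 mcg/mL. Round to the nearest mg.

τ/t½ = 118/46 ≈ 2.5652, so f = (1/2)^(118/46) ≈ 0.168963.
Cmin,ss = (D/Vd)·f/(1−f), so D = Cmin,ss·Vd·(1−f)/f.
D = 14 × 121 × (1−f)/f ≈ 14 × 121 × 4.91846 ≈ 8331.87 mg.

8332 mg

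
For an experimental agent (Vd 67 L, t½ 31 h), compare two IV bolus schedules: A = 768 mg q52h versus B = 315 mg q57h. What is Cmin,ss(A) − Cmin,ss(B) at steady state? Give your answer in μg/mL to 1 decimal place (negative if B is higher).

3.4 μg/mL

Regimen A: f = (1/2)^(52/31) ≈ 0.3126; Cmin,ss = (768/67)·f/(1−f) ≈ 5.213 μg/mL.
Regimen B: f = (1/2)^(57/31) ≈ 0.2796; Cmin,ss = (315/67)·f/(1−f) ≈ 1.825 μg/mL.
Difference ≈ 5.213 − 1.825 ≈ 3.388 μg/mL.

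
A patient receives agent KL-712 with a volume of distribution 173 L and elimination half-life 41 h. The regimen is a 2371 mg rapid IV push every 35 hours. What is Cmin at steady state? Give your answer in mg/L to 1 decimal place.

τ/t½ = 35/41 ≈ 0.85366, so fraction remaining f = (1/2)^(35/41) ≈ 0.5534.
Single-dose peak C₀ = D/Vd = 2371/173 ≈ 13.705 mg/L.
Steady-state trough Cmin,ss = C₀·f/(1−f) ≈ 13.705 × 0.5534/0.4466 ≈ 16.982 mg/L.

17.0 mg/L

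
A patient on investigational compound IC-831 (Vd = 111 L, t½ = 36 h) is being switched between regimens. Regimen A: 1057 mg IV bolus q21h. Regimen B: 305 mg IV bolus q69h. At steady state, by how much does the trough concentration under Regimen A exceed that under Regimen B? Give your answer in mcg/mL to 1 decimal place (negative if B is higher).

18.1 mcg/mL

Regimen A: f = (1/2)^(21/36) ≈ 0.6674; Cmin,ss = (1057/111)·f/(1−f) ≈ 19.108 mcg/mL.
Regimen B: f = (1/2)^(69/36) ≈ 0.2649; Cmin,ss = (305/111)·f/(1−f) ≈ 0.990 mcg/mL.
Difference ≈ 19.108 − 0.990 ≈ 18.118 mcg/mL.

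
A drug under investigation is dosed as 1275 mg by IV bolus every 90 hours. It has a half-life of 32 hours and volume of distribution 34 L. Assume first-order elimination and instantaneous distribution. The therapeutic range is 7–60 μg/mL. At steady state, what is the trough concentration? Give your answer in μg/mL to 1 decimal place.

6.2 μg/mL

τ/t½ = 90/32 ≈ 2.8125, so fraction remaining f = (1/2)^(90/32) ≈ 0.1423.
Accumulation ratio R = 1/(1 − f) ≈ 1/0.8577 ≈ 1.1659.
Each bolus raises the concentration by D/Vd = 1275/34 ≈ 37.500 μg/mL.
Cmax,ss = C₀/(1 − f) ≈ 37.500/0.8577 ≈ 43.722 μg/mL.
One interval later, Cmin,ss = Cmax,ss·e^(−kτ) ≈ 43.722 × 0.1423 ≈ 6.222 μg/mL.
Trough 6.2 μg/mL vs MEC 7 μg/mL: subtherapeutic.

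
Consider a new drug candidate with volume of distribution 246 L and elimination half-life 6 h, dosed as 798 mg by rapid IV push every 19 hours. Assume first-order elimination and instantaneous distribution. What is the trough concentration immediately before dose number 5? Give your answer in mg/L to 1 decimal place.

0.4 mg/L

f = (1/2)^(τ/t½) = (1/2)^(19/6) ≈ 0.1114.
C₀ = D/Vd = 798/246 ≈ 3.244 mg/L.
Before the 5th dose, 4 doses have been given. Superposition: Cmin = C₀·(f + f² + … + f^4).
≈ 3.244 × (0.1114 + 0.0124 + 0.0014 + 0.0002) ≈ 3.244 × 0.1254 ≈ 0.407 mg/L.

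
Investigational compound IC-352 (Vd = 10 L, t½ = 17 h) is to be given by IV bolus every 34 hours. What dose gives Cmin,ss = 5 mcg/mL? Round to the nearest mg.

τ/t½ = 34/17 ≈ 2, so f = (1/2)^(34/17) ≈ 0.250000.
Cmin,ss = (D/Vd)·f/(1−f), so D = Cmin,ss·Vd·(1−f)/f.
D = 5 × 10 × (1−f)/f ≈ 5 × 10 × 3.00000 ≈ 150.00 mg.

150 mg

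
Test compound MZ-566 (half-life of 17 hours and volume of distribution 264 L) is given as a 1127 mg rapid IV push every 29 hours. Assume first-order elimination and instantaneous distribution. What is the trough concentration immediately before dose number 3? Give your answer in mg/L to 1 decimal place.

1.7 mg/L

f = (1/2)^(τ/t½) = (1/2)^(29/17) ≈ 0.3065.
C₀ = D/Vd = 1127/264 ≈ 4.269 mg/L.
Before the 3rd dose, 2 doses have been given. Superposition: Cmin = C₀·(f + f²).
≈ 4.269 × (0.3065 + 0.0939) ≈ 4.269 × 0.4004 ≈ 1.709 mg/L.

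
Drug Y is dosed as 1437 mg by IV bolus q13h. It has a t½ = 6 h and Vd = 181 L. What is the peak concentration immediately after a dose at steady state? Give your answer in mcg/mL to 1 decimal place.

10.2 mcg/mL

Over one 13-h interval, 13/6 ≈ 2.1667 half-lives elapse, leaving f ≈ 0.2227 of each dose.
At steady state, accumulation factor R = 1/(1 − e^(−kτ)) ≈ 1.2865.
Single-dose peak C₀ = D/Vd = 1437/181 ≈ 7.939 mcg/mL.
Steady-state peak Cmax,ss = C₀·R ≈ 7.939 × 1.2865 ≈ 10.214 mcg/mL.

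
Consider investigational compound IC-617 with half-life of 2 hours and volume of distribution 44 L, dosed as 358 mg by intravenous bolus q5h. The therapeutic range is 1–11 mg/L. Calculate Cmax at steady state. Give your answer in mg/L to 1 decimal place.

9.9 mg/L

k = ln2/t½ = ln2/2 ≈ 0.346574 h⁻¹; fraction remaining f = e^(−kτ) = e^(−0.346574×5) ≈ 0.1768.
At steady state, accumulation factor R = 1/(1 − e^(−kτ)) ≈ 1.2148.
Single-dose peak C₀ = D/Vd = 358/44 ≈ 8.136 mg/L.
Steady-state peak Cmax,ss = C₀·R ≈ 8.136 × 1.2148 ≈ 9.884 mg/L.
Peak 9.9 mg/L vs MTC 11 mg/L: below toxic threshold.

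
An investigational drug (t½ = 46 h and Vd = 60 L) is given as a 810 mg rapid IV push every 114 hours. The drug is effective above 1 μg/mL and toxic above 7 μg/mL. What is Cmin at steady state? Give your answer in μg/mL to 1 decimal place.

3.0 μg/mL

Over one 114-h interval, 114/46 ≈ 2.4783 half-lives elapse, leaving f ≈ 0.1795 of each dose.
Single-dose peak C₀ = D/Vd = 810/60 ≈ 13.500 μg/mL.
Steady-state trough Cmin,ss = C₀·f/(1−f) ≈ 13.500 × 0.1795/0.8205 ≈ 2.953 μg/mL.
Trough 3.0 μg/mL vs MEC 1 μg/mL: adequate.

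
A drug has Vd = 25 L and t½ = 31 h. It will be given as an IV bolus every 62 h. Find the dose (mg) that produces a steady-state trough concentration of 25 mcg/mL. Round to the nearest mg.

1875 mg

τ/t½ = 62/31 ≈ 2, so f = (1/2)^(62/31) ≈ 0.250000.
Cmin,ss = (D/Vd)·f/(1−f), so D = Cmin,ss·Vd·(1−f)/f.
D = 25 × 25 × (1−f)/f ≈ 25 × 25 × 3.00000 ≈ 1875.00 mg.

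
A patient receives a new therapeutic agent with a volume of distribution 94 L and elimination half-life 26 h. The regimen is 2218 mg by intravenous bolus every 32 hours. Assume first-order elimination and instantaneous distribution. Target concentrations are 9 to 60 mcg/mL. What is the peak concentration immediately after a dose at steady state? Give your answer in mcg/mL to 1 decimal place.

Over one 32-h interval, 32/26 ≈ 1.2308 half-lives elapse, leaving f ≈ 0.4261 of each dose.
At steady state, accumulation factor R = 1/(1 − e^(−kτ)) ≈ 1.7425.
Each bolus raises the concentration by D/Vd = 2218/94 ≈ 23.596 mcg/mL.
Cmax,ss = C₀/(1 − f) ≈ 23.596/0.5739 ≈ 41.115 mcg/mL.
Peak 41.1 mcg/mL vs MTC 60 mcg/mL: below toxic threshold.

41.1 mcg/mL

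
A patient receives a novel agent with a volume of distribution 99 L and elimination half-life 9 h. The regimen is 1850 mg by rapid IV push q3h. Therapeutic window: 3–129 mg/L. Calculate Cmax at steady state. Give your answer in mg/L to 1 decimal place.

k = ln2/t½ = ln2/9 ≈ 0.077016 h⁻¹; fraction remaining f = e^(−kτ) = e^(−0.077016×3) ≈ 0.7937.
Accumulation ratio R = 1/(1 − f) ≈ 1/0.2063 ≈ 4.8473.
Single-dose peak C₀ = D/Vd = 1850/99 ≈ 18.687 mg/L.
Steady-state peak Cmax,ss = C₀·R ≈ 18.687 × 4.8473 ≈ 90.581 mg/L.
Peak 90.6 mg/L vs MTC 129 mg/L: below toxic threshold.

90.6 mg/L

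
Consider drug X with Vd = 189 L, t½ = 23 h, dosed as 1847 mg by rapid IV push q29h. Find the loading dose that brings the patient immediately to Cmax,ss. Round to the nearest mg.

3170 mg

f = (1/2)^(29/23) ≈ 0.417292; accumulation ratio R = 1/(1−f) ≈ 1.71613.
Loading dose to hit Cmax,ss on first dose: D_load = D_maint·R ≈ 1847 × 1.71613 ≈ 3169.69 mg.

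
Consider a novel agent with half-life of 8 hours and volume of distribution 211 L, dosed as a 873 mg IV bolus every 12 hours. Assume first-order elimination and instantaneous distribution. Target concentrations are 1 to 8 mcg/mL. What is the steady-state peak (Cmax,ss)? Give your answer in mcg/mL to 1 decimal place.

6.4 mcg/mL

Over one 12-h interval, 12/8 ≈ 1.5 half-lives elapse, leaving f ≈ 0.3536 of each dose.
At steady state, accumulation factor R = 1/(1 − e^(−kτ)) ≈ 1.5470.
Each bolus raises the concentration by D/Vd = 873/211 ≈ 4.137 mcg/mL.
Steady-state peak Cmax,ss = C₀·R ≈ 4.137 × 1.5470 ≈ 6.400 mcg/mL.
Peak 6.4 mcg/mL vs MTC 8 mcg/mL: below toxic threshold.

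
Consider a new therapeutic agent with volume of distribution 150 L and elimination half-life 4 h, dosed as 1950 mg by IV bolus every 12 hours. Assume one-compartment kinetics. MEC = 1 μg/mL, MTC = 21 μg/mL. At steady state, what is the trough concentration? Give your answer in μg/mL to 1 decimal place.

The dosing interval is 3 half-lives, so f = 2^(−3) = 0.125.
At steady state, R = 1/(1 − 0.125) = 8/7.
Single-dose peak C₀ = D/Vd = 1950/150 = 13 μg/mL.
Steady-state peak Cmax,ss = C₀·R = 13 × 8/7 ≈ 14.857 μg/mL.
Steady-state trough Cmin,ss = Cmax,ss·f ≈ 14.857 × 0.125 ≈ 1.857 μg/mL.
Trough 1.9 μg/mL vs MEC 1 μg/mL: adequate.

1.9 μg/mL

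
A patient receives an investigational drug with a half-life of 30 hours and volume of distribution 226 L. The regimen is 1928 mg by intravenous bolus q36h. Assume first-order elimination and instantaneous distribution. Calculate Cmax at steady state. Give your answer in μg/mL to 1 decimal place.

Over one 36-h interval, 36/30 ≈ 1.2 half-lives elapse, leaving f ≈ 0.4353 of each dose.
Accumulation ratio R = 1/(1 − f) ≈ 1/0.5647 ≈ 1.7709.
Each bolus raises the concentration by D/Vd = 1928/226 ≈ 8.531 μg/mL.
Steady-state peak Cmax,ss = C₀·R ≈ 8.531 × 1.7709 ≈ 15.108 μg/mL.

15.1 μg/mL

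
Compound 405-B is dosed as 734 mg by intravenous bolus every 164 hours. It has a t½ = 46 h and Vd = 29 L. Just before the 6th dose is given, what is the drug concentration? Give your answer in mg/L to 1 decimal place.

f = (1/2)^(τ/t½) = (1/2)^(164/46) ≈ 0.0845.
C₀ = D/Vd = 734/29 ≈ 25.310 mg/L.
Before the 6th dose, 5 doses have been given. Superposition: Cmin = C₀·(f + f² + … + f^5).
≈ 25.310 × (0.0845 + 0.0071 + 0.0006 + 0.0001 + 0.0000) ≈ 25.310 × 0.0923 ≈ 2.336 mg/L.

2.3 mg/L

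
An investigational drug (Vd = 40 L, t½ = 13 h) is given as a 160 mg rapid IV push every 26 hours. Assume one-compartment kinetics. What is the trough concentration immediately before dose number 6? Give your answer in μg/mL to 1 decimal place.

f = (1/2)^(τ/t½) = (1/2)^(26/13) ≈ 0.2500.
C₀ = D/Vd = 160/40 ≈ 4.000 μg/mL.
Before the 6th dose, 5 doses have been given. Superposition: Cmin = C₀·(f + f² + … + f^5).
≈ 4.000 × (0.2500 + 0.0625 + 0.0156 + 0.0039 + 0.0010) ≈ 4.000 × 0.3330 ≈ 1.332 μg/mL.

1.3 μg/mL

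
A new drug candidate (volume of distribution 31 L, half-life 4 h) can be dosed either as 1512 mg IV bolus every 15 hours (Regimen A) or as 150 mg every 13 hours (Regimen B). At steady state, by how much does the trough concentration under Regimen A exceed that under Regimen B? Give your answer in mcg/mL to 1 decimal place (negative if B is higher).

3.3 mcg/mL

Regimen A: f = (1/2)^(15/4) ≈ 0.0743; Cmin,ss = (1512/31)·f/(1−f) ≈ 3.915 mcg/mL.
Regimen B: f = (1/2)^(13/4) ≈ 0.1051; Cmin,ss = (150/31)·f/(1−f) ≈ 0.568 mcg/mL.
Difference ≈ 3.915 − 0.568 ≈ 3.347 mcg/mL.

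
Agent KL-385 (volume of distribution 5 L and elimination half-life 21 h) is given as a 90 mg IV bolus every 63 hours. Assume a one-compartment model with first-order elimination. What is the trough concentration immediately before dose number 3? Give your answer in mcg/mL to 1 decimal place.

f = (1/2)^(τ/t½) = (1/2)^(63/21) ≈ 0.1250.
C₀ = D/Vd = 90/5 ≈ 18.000 mcg/mL.
Before the 3rd dose, 2 doses have been given. Superposition: Cmin = C₀·(f + f²).
≈ 18.000 × (0.1250 + 0.0156) ≈ 18.000 × 0.1406 ≈ 2.531 mcg/mL.

2.5 mcg/mL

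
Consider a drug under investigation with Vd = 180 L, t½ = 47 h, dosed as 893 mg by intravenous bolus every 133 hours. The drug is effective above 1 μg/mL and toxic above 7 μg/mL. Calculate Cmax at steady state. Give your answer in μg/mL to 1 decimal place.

5.8 μg/mL

Over one 133-h interval, 133/47 ≈ 2.8298 half-lives elapse, leaving f ≈ 0.1407 of each dose.
Accumulation ratio R = 1/(1 − f) ≈ 1/0.8593 ≈ 1.1637.
Single-dose peak C₀ = D/Vd = 893/180 ≈ 4.961 μg/mL.
Steady-state peak Cmax,ss = C₀·R ≈ 4.961 × 1.1637 ≈ 5.773 μg/mL.
Peak 5.8 μg/mL vs MTC 7 μg/mL: below toxic threshold.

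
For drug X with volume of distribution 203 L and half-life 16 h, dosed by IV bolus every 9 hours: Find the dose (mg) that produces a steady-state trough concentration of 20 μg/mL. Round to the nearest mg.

τ/t½ = 9/16 ≈ 0.5625, so f = (1/2)^(9/16) ≈ 0.677128.
Cmin,ss = (D/Vd)·f/(1−f), so D = Cmin,ss·Vd·(1−f)/f.
D = 20 × 203 × (1−f)/f ≈ 20 × 203 × 0.47683 ≈ 1935.93 mg.

1936 mg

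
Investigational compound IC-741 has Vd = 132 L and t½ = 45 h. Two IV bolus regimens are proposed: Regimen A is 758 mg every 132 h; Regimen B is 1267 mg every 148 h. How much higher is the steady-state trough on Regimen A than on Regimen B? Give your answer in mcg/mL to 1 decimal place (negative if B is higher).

-0.2 mcg/mL

Regimen A: f = (1/2)^(132/45) ≈ 0.1309; Cmin,ss = (758/132)·f/(1−f) ≈ 0.865 mcg/mL.
Regimen B: f = (1/2)^(148/45) ≈ 0.1023; Cmin,ss = (1267/132)·f/(1−f) ≈ 1.094 mcg/mL.
Difference ≈ 0.865 − 1.094 ≈ -0.229 mcg/mL.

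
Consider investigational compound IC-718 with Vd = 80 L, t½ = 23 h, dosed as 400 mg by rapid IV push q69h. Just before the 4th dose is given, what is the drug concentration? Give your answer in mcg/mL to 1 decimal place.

f = (1/2)^(τ/t½) = (1/2)^(69/23) ≈ 0.1250.
C₀ = D/Vd = 400/80 ≈ 5.000 mcg/mL.
Before the 4th dose, 3 doses have been given. Superposition: Cmin = C₀·(f + f² + … + f^3).
≈ 5.000 × (0.1250 + 0.0156 + 0.0020) ≈ 5.000 × 0.1426 ≈ 0.713 mcg/mL.

0.7 mcg/mL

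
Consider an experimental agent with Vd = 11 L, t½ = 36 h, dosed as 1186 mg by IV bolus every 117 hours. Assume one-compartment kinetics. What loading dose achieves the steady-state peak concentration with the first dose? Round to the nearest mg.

f = (1/2)^(117/36) ≈ 0.105112; accumulation ratio R = 1/(1−f) ≈ 1.11746.
Loading dose to hit Cmax,ss on first dose: D_load = D_maint·R ≈ 1186 × 1.11746 ≈ 1325.31 mg.

1325 mg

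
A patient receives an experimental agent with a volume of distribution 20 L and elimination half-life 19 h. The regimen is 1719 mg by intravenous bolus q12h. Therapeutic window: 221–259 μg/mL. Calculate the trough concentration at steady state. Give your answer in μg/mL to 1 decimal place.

156.5 μg/mL

τ/t½ = 12/19 ≈ 0.63158, so fraction remaining f = (1/2)^(12/19) ≈ 0.6455.
Each bolus raises the concentration by D/Vd = 1719/20 ≈ 85.950 μg/mL.
Steady-state trough Cmin,ss = C₀·f/(1−f) ≈ 85.950 × 0.6455/0.3545 ≈ 156.504 μg/mL.
Trough 156.5 μg/mL vs MEC 221 μg/mL: subtherapeutic.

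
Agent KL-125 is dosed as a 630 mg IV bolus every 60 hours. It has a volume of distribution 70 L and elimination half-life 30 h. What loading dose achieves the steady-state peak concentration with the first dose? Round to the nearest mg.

840 mg

f = (1/2)^(60/30) ≈ 0.250000; accumulation ratio R = 1/(1−f) ≈ 1.33333.
Loading dose to hit Cmax,ss on first dose: D_load = D_maint·R ≈ 630 × 1.33333 ≈ 840.00 mg.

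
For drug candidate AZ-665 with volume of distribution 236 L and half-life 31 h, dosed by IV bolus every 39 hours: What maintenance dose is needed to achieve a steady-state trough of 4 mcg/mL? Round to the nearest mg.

τ/t½ = 39/31 ≈ 1.2581, so f = (1/2)^(39/31) ≈ 0.418105.
Cmin,ss = (D/Vd)·f/(1−f), so D = Cmin,ss·Vd·(1−f)/f.
D = 4 × 236 × (1−f)/f ≈ 4 × 236 × 1.39174 ≈ 1313.80 mg.

1314 mg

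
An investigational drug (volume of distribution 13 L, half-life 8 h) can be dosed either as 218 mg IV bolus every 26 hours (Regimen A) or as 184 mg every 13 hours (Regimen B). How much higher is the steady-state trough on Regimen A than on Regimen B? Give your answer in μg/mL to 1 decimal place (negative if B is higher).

-4.8 μg/mL

Regimen A: f = (1/2)^(26/8) ≈ 0.1051; Cmin,ss = (218/13)·f/(1−f) ≈ 1.969 μg/mL.
Regimen B: f = (1/2)^(13/8) ≈ 0.3242; Cmin,ss = (184/13)·f/(1−f) ≈ 6.790 μg/mL.
Difference ≈ 1.969 − 6.790 ≈ -4.821 μg/mL.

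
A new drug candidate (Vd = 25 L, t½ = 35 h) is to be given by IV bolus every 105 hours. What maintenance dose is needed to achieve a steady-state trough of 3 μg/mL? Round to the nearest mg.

τ/t½ = 105/35 ≈ 3, so f = (1/2)^(105/35) ≈ 0.125000.
Cmin,ss = (D/Vd)·f/(1−f), so D = Cmin,ss·Vd·(1−f)/f.
D = 3 × 25 × (1−f)/f ≈ 3 × 25 × 7.00000 ≈ 525.00 mg.

525 mg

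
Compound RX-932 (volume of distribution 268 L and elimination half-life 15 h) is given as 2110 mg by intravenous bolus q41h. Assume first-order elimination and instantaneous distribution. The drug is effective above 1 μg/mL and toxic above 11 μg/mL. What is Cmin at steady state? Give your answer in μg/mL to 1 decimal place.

Over one 41-h interval, 41/15 ≈ 2.7333 half-lives elapse, leaving f ≈ 0.1504 of each dose.
Single-dose peak C₀ = D/Vd = 2110/268 ≈ 7.873 μg/mL.
Steady-state trough Cmin,ss = C₀·f/(1−f) ≈ 7.873 × 0.1504/0.8496 ≈ 1.394 μg/mL.
Trough 1.4 μg/mL vs MEC 1 μg/mL: adequate.

1.4 μg/mL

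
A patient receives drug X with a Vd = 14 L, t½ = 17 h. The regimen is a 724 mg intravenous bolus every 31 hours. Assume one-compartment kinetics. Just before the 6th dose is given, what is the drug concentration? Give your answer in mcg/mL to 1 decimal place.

20.3 mcg/mL

f = (1/2)^(τ/t½) = (1/2)^(31/17) ≈ 0.2825.
C₀ = D/Vd = 724/14 ≈ 51.714 mcg/mL.
Before the 6th dose, 5 doses have been given. Superposition: Cmin = C₀·(f + f² + … + f^5).
≈ 51.714 × (0.2825 + 0.0798 + 0.0225 + 0.0064 + 0.0018) ≈ 51.714 × 0.3930 ≈ 20.324 mcg/mL.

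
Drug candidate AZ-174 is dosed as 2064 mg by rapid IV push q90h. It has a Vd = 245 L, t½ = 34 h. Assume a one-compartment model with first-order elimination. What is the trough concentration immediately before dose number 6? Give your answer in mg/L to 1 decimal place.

f = (1/2)^(τ/t½) = (1/2)^(90/34) ≈ 0.1596.
C₀ = D/Vd = 2064/245 ≈ 8.424 mg/L.
Before the 6th dose, 5 doses have been given. Superposition: Cmin = C₀·(f + f² + … + f^5).
≈ 8.424 × (0.1596 + 0.0255 + 0.0041 + 0.0006 + 0.0001) ≈ 8.424 × 0.1899 ≈ 1.600 mg/L.

1.6 mg/L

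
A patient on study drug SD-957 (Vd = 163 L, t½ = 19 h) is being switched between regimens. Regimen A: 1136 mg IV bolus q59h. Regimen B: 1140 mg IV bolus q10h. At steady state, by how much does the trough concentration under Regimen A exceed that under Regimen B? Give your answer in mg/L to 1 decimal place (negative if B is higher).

-15.0 mg/L

Regimen A: f = (1/2)^(59/19) ≈ 0.1162; Cmin,ss = (1136/163)·f/(1−f) ≈ 0.916 mg/L.
Regimen B: f = (1/2)^(10/19) ≈ 0.6943; Cmin,ss = (1140/163)·f/(1−f) ≈ 15.884 mg/L.
Difference ≈ 0.916 − 15.884 ≈ -14.968 mg/L.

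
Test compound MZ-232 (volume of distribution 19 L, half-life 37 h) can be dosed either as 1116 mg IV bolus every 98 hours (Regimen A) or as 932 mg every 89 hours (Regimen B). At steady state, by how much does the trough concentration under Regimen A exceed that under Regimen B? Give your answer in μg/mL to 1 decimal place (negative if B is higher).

Regimen A: f = (1/2)^(98/37) ≈ 0.1595; Cmin,ss = (1116/19)·f/(1−f) ≈ 11.146 μg/mL.
Regimen B: f = (1/2)^(89/37) ≈ 0.1888; Cmin,ss = (932/19)·f/(1−f) ≈ 11.417 μg/mL.
Difference ≈ 11.146 − 11.417 ≈ -0.271 μg/mL.

-0.3 μg/mL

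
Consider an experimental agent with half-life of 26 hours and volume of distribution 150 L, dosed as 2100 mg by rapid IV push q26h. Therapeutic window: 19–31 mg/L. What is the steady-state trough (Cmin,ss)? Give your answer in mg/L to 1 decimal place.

τ = 26 h = 1 half-life, so f = (1/2)^1 = 0.5.
At steady state, R = 1/(1 − 0.5) = 2/1.
Single-dose peak C₀ = D/Vd = 2100/150 = 14 mg/L.
Steady-state peak Cmax,ss = C₀·R = 14 × 2/1 ≈ 28.000 mg/L.
Steady-state trough Cmin,ss = Cmax,ss·f ≈ 28.000 × 0.5 ≈ 14.000 mg/L.
Trough 14.0 mg/L vs MEC 19 mg/L: subtherapeutic.

14.0 mg/L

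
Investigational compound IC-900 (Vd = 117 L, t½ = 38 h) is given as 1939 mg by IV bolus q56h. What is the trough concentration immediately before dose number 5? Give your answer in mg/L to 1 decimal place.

f = (1/2)^(τ/t½) = (1/2)^(56/38) ≈ 0.3601.
C₀ = D/Vd = 1939/117 ≈ 16.573 mg/L.
Before the 5th dose, 4 doses have been given. Superposition: Cmin = C₀·(f + f² + … + f^4).
≈ 16.573 × (0.3601 + 0.1297 + 0.0467 + 0.0168) ≈ 16.573 × 0.5533 ≈ 9.170 mg/L.

9.2 mg/L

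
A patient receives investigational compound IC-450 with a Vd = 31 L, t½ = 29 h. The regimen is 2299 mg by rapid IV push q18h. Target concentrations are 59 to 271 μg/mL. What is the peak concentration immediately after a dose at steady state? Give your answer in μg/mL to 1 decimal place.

212.1 μg/mL

k = ln2/t½ = ln2/29 ≈ 0.023902 h⁻¹; fraction remaining f = e^(−kτ) = e^(−0.023902×18) ≈ 0.6504.
Accumulation ratio R = 1/(1 − f) ≈ 1/0.3496 ≈ 2.8604.
Single-dose peak C₀ = D/Vd = 2299/31 ≈ 74.161 μg/mL.
Steady-state peak Cmax,ss = C₀·R ≈ 74.161 × 2.8604 ≈ 212.130 μg/mL.
Peak 212.1 μg/mL vs MTC 271 μg/mL: below toxic threshold.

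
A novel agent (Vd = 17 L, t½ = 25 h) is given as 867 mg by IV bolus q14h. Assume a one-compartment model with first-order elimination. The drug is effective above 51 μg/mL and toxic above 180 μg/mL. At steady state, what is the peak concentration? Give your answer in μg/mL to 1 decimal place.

k = ln2/t½ = ln2/25 ≈ 0.027726 h⁻¹; fraction remaining f = e^(−kτ) = e^(−0.027726×14) ≈ 0.6783.
Accumulation ratio R = 1/(1 − f) ≈ 1/0.3217 ≈ 3.1085.
Single-dose peak C₀ = D/Vd = 867/17 ≈ 51.000 μg/mL.
Cmax,ss = C₀/(1 − f) ≈ 51.000/0.3217 ≈ 158.533 μg/mL.
Peak 158.5 μg/mL vs MTC 180 μg/mL: below toxic threshold.

158.5 μg/mL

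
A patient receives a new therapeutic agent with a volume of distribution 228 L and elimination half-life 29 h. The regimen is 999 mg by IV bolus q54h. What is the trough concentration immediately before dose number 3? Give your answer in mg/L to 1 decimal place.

f = (1/2)^(τ/t½) = (1/2)^(54/29) ≈ 0.2751.
C₀ = D/Vd = 999/228 ≈ 4.382 mg/L.
Before the 3rd dose, 2 doses have been given. Superposition: Cmin = C₀·(f + f²).
≈ 4.382 × (0.2751 + 0.0757) ≈ 4.382 × 0.3508 ≈ 1.537 mg/L.

1.5 mg/L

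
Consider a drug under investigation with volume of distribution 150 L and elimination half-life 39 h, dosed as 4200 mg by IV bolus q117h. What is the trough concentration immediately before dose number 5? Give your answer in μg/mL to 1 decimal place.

f = (1/2)^(τ/t½) = (1/2)^(117/39) ≈ 0.1250.
C₀ = D/Vd = 4200/150 ≈ 28.000 μg/mL.
Before the 5th dose, 4 doses have been given. Superposition: Cmin = C₀·(f + f² + … + f^4).
≈ 28.000 × (0.1250 + 0.0156 + 0.0020 + 0.0002) ≈ 28.000 × 0.1428 ≈ 3.998 μg/mL.

4.0 μg/mL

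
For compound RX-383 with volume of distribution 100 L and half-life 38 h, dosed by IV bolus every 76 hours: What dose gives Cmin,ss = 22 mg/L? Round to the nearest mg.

6600 mg

τ/t½ = 76/38 ≈ 2, so f = (1/2)^(76/38) ≈ 0.250000.
Cmin,ss = (D/Vd)·f/(1−f), so D = Cmin,ss·Vd·(1−f)/f.
D = 22 × 100 × (1−f)/f ≈ 22 × 100 × 3.00000 ≈ 6600.00 mg.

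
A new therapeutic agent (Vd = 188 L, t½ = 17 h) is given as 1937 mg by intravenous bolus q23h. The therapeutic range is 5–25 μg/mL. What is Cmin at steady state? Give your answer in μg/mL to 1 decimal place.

6.6 μg/mL

τ/t½ = 23/17 ≈ 1.3529, so fraction remaining f = (1/2)^(23/17) ≈ 0.3915.
Accumulation ratio R = 1/(1 − f) ≈ 1/0.6085 ≈ 1.6434.
Each bolus raises the concentration by D/Vd = 1937/188 ≈ 10.303 μg/mL.
Cmax,ss = C₀/(1 − f) ≈ 10.303/0.6085 ≈ 16.932 μg/mL.
One interval later, Cmin,ss = Cmax,ss·e^(−kτ) ≈ 16.932 × 0.3915 ≈ 6.629 μg/mL.
Trough 6.6 μg/mL vs MEC 5 μg/mL: adequate.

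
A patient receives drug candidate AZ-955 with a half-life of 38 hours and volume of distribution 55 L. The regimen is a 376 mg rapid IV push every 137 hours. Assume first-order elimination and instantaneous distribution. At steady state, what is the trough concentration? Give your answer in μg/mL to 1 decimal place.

0.6 μg/mL

k = ln2/t½ = ln2/38 ≈ 0.018241 h⁻¹; fraction remaining f = e^(−kτ) = e^(−0.018241×137) ≈ 0.0822.
Accumulation ratio R = 1/(1 − f) ≈ 1/0.9178 ≈ 1.0896.
Each bolus raises the concentration by D/Vd = 376/55 ≈ 6.836 μg/mL.
Steady-state peak Cmax,ss = C₀·R ≈ 6.836 × 1.0896 ≈ 7.449 μg/mL.
Steady-state trough Cmin,ss = Cmax,ss·f ≈ 7.449 × 0.0822 ≈ 0.612 μg/mL.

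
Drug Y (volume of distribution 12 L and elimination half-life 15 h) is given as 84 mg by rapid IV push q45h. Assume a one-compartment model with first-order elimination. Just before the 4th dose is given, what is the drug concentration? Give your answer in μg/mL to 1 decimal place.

f = (1/2)^(τ/t½) = (1/2)^(45/15) ≈ 0.1250.
C₀ = D/Vd = 84/12 ≈ 7.000 μg/mL.
Before the 4th dose, 3 doses have been given. Superposition: Cmin = C₀·(f + f² + … + f^3).
≈ 7.000 × (0.1250 + 0.0156 + 0.0020) ≈ 7.000 × 0.1426 ≈ 0.998 μg/mL.

1.0 μg/mL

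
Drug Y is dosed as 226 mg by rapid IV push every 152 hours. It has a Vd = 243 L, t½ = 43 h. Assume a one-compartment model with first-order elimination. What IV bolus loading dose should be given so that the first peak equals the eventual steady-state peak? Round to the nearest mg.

f = (1/2)^(152/43) ≈ 0.086277; accumulation ratio R = 1/(1−f) ≈ 1.09442.
Loading dose to hit Cmax,ss on first dose: D_load = D_maint·R ≈ 226 × 1.09442 ≈ 247.34 mg.

247 mg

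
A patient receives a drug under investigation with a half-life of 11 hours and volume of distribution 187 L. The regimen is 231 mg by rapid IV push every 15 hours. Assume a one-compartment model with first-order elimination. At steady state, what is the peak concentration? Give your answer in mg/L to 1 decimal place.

τ/t½ = 15/11 ≈ 1.3636, so fraction remaining f = (1/2)^(15/11) ≈ 0.3886.
Accumulation ratio R = 1/(1 − f) ≈ 1/0.6114 ≈ 1.6356.
Each bolus raises the concentration by D/Vd = 231/187 ≈ 1.235 mg/L.
Steady-state peak Cmax,ss = C₀·R ≈ 1.235 × 1.6356 ≈ 2.020 mg/L.

2.0 mg/L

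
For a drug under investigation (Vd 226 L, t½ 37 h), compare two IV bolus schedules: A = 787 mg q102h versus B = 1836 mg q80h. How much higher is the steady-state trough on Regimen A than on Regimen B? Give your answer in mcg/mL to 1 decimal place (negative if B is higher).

-1.7 mcg/mL

Regimen A: f = (1/2)^(102/37) ≈ 0.1480; Cmin,ss = (787/226)·f/(1−f) ≈ 0.605 mcg/mL.
Regimen B: f = (1/2)^(80/37) ≈ 0.2234; Cmin,ss = (1836/226)·f/(1−f) ≈ 2.337 mcg/mL.
Difference ≈ 0.605 − 2.337 ≈ -1.732 mcg/mL.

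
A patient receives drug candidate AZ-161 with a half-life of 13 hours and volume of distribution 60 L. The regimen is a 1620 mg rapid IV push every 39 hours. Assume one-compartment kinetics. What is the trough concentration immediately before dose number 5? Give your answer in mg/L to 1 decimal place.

3.9 mg/L

f = (1/2)^(τ/t½) = (1/2)^(39/13) ≈ 0.1250.
C₀ = D/Vd = 1620/60 ≈ 27.000 mg/L.
Before the 5th dose, 4 doses have been given. Superposition: Cmin = C₀·(f + f² + … + f^4).
≈ 27.000 × (0.1250 + 0.0156 + 0.0020 + 0.0002) ≈ 27.000 × 0.1428 ≈ 3.856 mg/L.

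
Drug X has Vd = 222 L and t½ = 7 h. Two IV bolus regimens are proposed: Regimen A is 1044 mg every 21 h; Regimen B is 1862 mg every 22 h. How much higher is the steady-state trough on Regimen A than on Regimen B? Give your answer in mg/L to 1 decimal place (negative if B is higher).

Regimen A: f = (1/2)^(21/7) ≈ 0.1250; Cmin,ss = (1044/222)·f/(1−f) ≈ 0.672 mg/L.
Regimen B: f = (1/2)^(22/7) ≈ 0.1132; Cmin,ss = (1862/222)·f/(1−f) ≈ 1.071 mg/L.
Difference ≈ 0.672 − 1.071 ≈ -0.399 mg/L.

-0.4 mg/L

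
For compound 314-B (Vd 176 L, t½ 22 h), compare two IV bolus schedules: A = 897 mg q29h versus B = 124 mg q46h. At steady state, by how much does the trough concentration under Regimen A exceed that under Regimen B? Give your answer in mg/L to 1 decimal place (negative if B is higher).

Regimen A: f = (1/2)^(29/22) ≈ 0.4010; Cmin,ss = (897/176)·f/(1−f) ≈ 3.412 mg/L.
Regimen B: f = (1/2)^(46/22) ≈ 0.2347; Cmin,ss = (124/176)·f/(1−f) ≈ 0.216 mg/L.
Difference ≈ 3.412 − 0.216 ≈ 3.196 mg/L.

3.2 mg/L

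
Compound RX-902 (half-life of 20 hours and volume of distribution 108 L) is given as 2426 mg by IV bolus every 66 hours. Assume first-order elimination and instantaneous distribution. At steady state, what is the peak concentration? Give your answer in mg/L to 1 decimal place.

25.0 mg/L

Over one 66-h interval, 66/20 ≈ 3.3 half-lives elapse, leaving f ≈ 0.1015 of each dose.
Accumulation ratio R = 1/(1 − f) ≈ 1/0.8985 ≈ 1.1130.
Each bolus raises the concentration by D/Vd = 2426/108 ≈ 22.463 mg/L.
Steady-state peak Cmax,ss = C₀·R ≈ 22.463 × 1.1130 ≈ 25.001 mg/L.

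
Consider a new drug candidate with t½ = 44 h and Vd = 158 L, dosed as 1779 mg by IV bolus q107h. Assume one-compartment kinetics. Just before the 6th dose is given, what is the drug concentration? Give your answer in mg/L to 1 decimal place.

2.6 mg/L

f = (1/2)^(τ/t½) = (1/2)^(107/44) ≈ 0.1853.
C₀ = D/Vd = 1779/158 ≈ 11.259 mg/L.
Before the 6th dose, 5 doses have been given. Superposition: Cmin = C₀·(f + f² + … + f^5).
≈ 11.259 × (0.1853 + 0.0343 + 0.0064 + 0.0012 + 0.0002) ≈ 11.259 × 0.2274 ≈ 2.560 mg/L.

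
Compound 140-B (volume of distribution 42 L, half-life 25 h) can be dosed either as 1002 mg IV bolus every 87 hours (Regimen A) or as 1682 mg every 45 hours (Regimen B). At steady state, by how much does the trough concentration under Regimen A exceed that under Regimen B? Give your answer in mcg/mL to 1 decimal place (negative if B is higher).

Regimen A: f = (1/2)^(87/25) ≈ 0.0896; Cmin,ss = (1002/42)·f/(1−f) ≈ 2.348 mcg/mL.
Regimen B: f = (1/2)^(45/25) ≈ 0.2872; Cmin,ss = (1682/42)·f/(1−f) ≈ 16.136 mcg/mL.
Difference ≈ 2.348 − 16.136 ≈ -13.788 mcg/mL.

-13.8 mcg/mL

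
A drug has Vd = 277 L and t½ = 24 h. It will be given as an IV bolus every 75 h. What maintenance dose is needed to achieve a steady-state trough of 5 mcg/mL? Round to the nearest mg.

10698 mg

τ/t½ = 75/24 ≈ 3.125, so f = (1/2)^(75/24) ≈ 0.114626.
Cmin,ss = (D/Vd)·f/(1−f), so D = Cmin,ss·Vd·(1−f)/f.
D = 5 × 277 × (1−f)/f ≈ 5 × 277 × 7.72402 ≈ 10697.77 mg.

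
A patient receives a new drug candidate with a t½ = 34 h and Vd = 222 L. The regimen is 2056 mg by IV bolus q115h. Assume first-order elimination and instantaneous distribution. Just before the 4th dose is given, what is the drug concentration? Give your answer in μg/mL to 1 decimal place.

f = (1/2)^(τ/t½) = (1/2)^(115/34) ≈ 0.0959.
C₀ = D/Vd = 2056/222 ≈ 9.261 μg/mL.
Before the 4th dose, 3 doses have been given. Superposition: Cmin = C₀·(f + f² + … + f^3).
≈ 9.261 × (0.0959 + 0.0092 + 0.0009) ≈ 9.261 × 0.1060 ≈ 0.982 μg/mL.

1.0 μg/mL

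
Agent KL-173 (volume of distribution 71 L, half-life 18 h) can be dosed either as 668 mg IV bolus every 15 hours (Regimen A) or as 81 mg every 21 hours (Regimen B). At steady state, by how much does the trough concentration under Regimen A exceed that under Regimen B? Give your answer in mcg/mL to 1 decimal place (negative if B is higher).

11.1 mcg/mL

Regimen A: f = (1/2)^(15/18) ≈ 0.5612; Cmin,ss = (668/71)·f/(1−f) ≈ 12.033 mcg/mL.
Regimen B: f = (1/2)^(21/18) ≈ 0.4454; Cmin,ss = (81/71)·f/(1−f) ≈ 0.916 mcg/mL.
Difference ≈ 12.033 − 0.916 ≈ 11.117 mcg/mL.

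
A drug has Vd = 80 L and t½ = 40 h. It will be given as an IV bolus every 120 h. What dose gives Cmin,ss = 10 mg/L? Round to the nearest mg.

τ/t½ = 120/40 ≈ 3, so f = (1/2)^(120/40) ≈ 0.125000.
Cmin,ss = (D/Vd)·f/(1−f), so D = Cmin,ss·Vd·(1−f)/f.
D = 10 × 80 × (1−f)/f ≈ 10 × 80 × 7.00000 ≈ 5600.00 mg.

5600 mg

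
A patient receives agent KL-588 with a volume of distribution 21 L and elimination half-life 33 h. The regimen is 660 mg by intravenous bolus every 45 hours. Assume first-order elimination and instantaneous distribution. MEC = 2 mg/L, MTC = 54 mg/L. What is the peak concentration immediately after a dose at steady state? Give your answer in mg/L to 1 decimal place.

51.4 mg/L

k = ln2/t½ = ln2/33 ≈ 0.021004 h⁻¹; fraction remaining f = e^(−kτ) = e^(−0.021004×45) ≈ 0.3886.
Accumulation ratio R = 1/(1 − f) ≈ 1/0.6114 ≈ 1.6356.
Each bolus raises the concentration by D/Vd = 660/21 ≈ 31.429 mg/L.
Steady-state peak Cmax,ss = C₀·R ≈ 31.429 × 1.6356 ≈ 51.405 mg/L.
Peak 51.4 mg/L vs MTC 54 mg/L: below toxic threshold.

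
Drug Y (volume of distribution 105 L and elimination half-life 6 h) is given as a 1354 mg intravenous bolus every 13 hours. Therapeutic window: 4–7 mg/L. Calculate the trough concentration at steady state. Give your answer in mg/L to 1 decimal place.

3.7 mg/L

k = ln2/t½ = ln2/6 ≈ 0.115525 h⁻¹; fraction remaining f = e^(−kτ) = e^(−0.115525×13) ≈ 0.2227.
Single-dose peak C₀ = D/Vd = 1354/105 ≈ 12.895 mg/L.
Steady-state trough Cmin,ss = C₀·f/(1−f) ≈ 12.895 × 0.2227/0.7773 ≈ 3.694 mg/L.
Trough 3.7 mg/L vs MEC 4 mg/L: subtherapeutic.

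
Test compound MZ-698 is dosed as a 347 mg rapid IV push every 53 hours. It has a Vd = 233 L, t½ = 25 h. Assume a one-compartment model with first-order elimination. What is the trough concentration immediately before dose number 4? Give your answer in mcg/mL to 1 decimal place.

f = (1/2)^(τ/t½) = (1/2)^(53/25) ≈ 0.2300.
C₀ = D/Vd = 347/233 ≈ 1.489 mcg/mL.
Before the 4th dose, 3 doses have been given. Superposition: Cmin = C₀·(f + f² + … + f^3).
≈ 1.489 × (0.2300 + 0.0529 + 0.0122) ≈ 1.489 × 0.2951 ≈ 0.439 mcg/mL.

0.4 mcg/mL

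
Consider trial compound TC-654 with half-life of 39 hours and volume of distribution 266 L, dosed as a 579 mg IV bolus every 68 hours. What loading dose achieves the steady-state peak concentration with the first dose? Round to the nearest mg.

826 mg

f = (1/2)^(68/39) ≈ 0.298626; accumulation ratio R = 1/(1−f) ≈ 1.42577.
Loading dose to hit Cmax,ss on first dose: D_load = D_maint·R ≈ 579 × 1.42577 ≈ 825.52 mg.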